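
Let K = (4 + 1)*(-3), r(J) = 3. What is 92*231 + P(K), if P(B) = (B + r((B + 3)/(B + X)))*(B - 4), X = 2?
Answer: 21480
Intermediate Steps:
K = -15 (K = 5*(-3) = -15)
P(B) = (-4 + B)*(3 + B) (P(B) = (B + 3)*(B - 4) = (3 + B)*(-4 + B) = (-4 + B)*(3 + B))
92*231 + P(K) = 92*231 + (-12 + (-15)² - 1*(-15)) = 21252 + (-12 + 225 + 15) = 21252 + 228 = 21480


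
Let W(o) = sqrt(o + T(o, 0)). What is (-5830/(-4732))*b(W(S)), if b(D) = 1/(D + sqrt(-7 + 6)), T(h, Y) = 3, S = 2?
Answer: 2915/(2366*(I + sqrt(5))) ≈ 0.45915 - 0.20534*I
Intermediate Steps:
W(o) = sqrt(3 + o) (W(o) = sqrt(o + 3) = sqrt(3 + o))
b(D) = 1/(I + D) (b(D) = 1/(D + sqrt(-1)) = 1/(D + I) = 1/(I + D))
(-5830/(-4732))*b(W(S)) = (-5830/(-4732))/(I + sqrt(3 + 2)) = (-5830*(-1/4732))/(I + sqrt(5)) = 2915/(2366*(I + sqrt(5)))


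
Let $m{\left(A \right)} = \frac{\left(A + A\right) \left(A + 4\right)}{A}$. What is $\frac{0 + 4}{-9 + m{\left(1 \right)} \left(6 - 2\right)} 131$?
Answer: $\frac{524}{31} \approx 16.903$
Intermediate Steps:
$m{\left(A \right)} = 8 + 2 A$ ($m{\left(A \right)} = \frac{2 A \left(4 + A\right)}{A} = 8 + 2 A$)
$\frac{0 + 4}{-9 + m{\left(1 \right)} \left(6 - 2\right)} 131 = \frac{0 + 4}{-9 + \left(8 + 2 \cdot 1\right) \left(6 - 2\right)} 131 = \frac{4}{-9 + \left(8 + 2\right) 4} \cdot 131 = \frac{4}{-9 + 10 \cdot 4} \cdot 131 = \frac{4}{-9 + 40} \cdot 131 = \frac{4}{31} \cdot 131 = \frac{524}{31}$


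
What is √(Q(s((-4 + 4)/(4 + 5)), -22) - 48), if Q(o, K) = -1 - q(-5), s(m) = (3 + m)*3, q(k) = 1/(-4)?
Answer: I*√195/2 ≈ 6.9821*I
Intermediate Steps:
q(k) = -¼
s(m) = 9 + 3*m
Q(o, K) = -¾ (Q(o, K) = -1 - 1*(-¼) = -1 + ¼ = -¾)
√(Q(s((-4 + 4)/(4 + 5)), -22) - 48) = √(-¾ - 48) = √(-195/4) = I*√195/2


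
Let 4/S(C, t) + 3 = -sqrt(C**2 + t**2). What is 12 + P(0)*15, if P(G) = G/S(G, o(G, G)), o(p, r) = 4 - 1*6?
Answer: 12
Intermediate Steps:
o(p, r) = -2 (o(p, r) = 4 - 6 = -2)
S(C, t) = 4/(-3 - sqrt(C**2 + t**2))
P(G) = G*(-3/4 - sqrt(4 + G**2)/4) (P(G) = G/((-4/(3 + sqrt(G**2 + (-2)**2)))) = G/((-4/(3 + sqrt(G**2 + 4)))) = G/((-4/(3 + sqrt(4 + G**2)))) = G*(-3/4 - sqrt(4 + G**2)/4))
12 + P(0)*15 = 12 + ((1/4)*0*(-3 - sqrt(4 + 0**2)))*15 = 12 + ((1/4)*0*(-3 - sqrt(4 + 0)))*15 = 12 + ((1/4)*0*(-3 - sqrt(4)))*15 = 12 + ((1/4)*0*(-3 - 1*2))*15 = 12 + ((1/4)*0*(-3 - 2))*15 = 12 + ((1/4)*0*(-5))*15 = 12 + 0*15 = 12 + 0 = 12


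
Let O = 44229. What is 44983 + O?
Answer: 89212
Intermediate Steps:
44983 + O = 44983 + 44229 = 89212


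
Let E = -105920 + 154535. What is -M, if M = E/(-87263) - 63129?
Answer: 5508874542/87263 ≈ 63130.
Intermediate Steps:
E = 48615
M = -5508874542/87263 (M = 48615/(-87263) - 63129 = 48615*(-1/87263) - 63129 = -48615/87263 - 63129 = -5508874542/87263 ≈ -63130.)
-M = -1*(-5508874542/87263) = 5508874542/87263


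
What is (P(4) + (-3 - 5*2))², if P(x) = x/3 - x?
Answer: 2209/9 ≈ 245.44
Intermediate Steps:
P(x) = -2*x/3 (P(x) = x*(⅓) - x = x/3 - x = -2*x/3)
(P(4) + (-3 - 5*2))² = (-⅔*4 + (-3 - 5*2))² = (-8/3 + (-3 - 10))² = (-8/3 - 13)² = (-47/3)² = 2209/9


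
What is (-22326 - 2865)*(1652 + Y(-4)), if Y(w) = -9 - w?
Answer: -41489577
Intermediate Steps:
(-22326 - 2865)*(1652 + Y(-4)) = (-22326 - 2865)*(1652 + (-9 - 1*(-4))) = -25191*(1652 + (-9 + 4)) = -25191*(1652 - 5) = -25191*1647 = -41489577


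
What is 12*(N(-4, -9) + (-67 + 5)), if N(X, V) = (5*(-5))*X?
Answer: 456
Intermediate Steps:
N(X, V) = -25*X
12*(N(-4, -9) + (-67 + 5)) = 12*(-25*(-4) + (-67 + 5)) = 12*(100 - 62) = 12*38 = 456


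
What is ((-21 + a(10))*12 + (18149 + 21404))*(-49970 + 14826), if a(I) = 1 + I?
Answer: -1385833352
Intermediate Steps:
((-21 + a(10))*12 + (18149 + 21404))*(-49970 + 14826) = ((-21 + (1 + 10))*12 + (18149 + 21404))*(-49970 + 14826) = ((-21 + 11)*12 + 39553)*(-35144) = (-10*12 + 39553)*(-35144) = (-120 + 39553)*(-35144) = 39433*(-35144) = -1385833352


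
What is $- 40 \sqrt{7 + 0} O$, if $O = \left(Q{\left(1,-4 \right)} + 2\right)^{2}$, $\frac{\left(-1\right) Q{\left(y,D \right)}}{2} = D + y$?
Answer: $- 2560 \sqrt{7} \approx -6773.1$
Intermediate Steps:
$Q{\left(y,D \right)} = - 2 D - 2 y$ ($Q{\left(y,D \right)} = - 2 \left(D + y\right) = - 2 D - 2 y$)
$O = 64$ ($O = \left(\left(\left(-2\right) \left(-4\right) - 2\right) + 2\right)^{2} = \left(\left(8 - 2\right) + 2\right)^{2} = \left(6 + 2\right)^{2} = 8^{2} = 64$)
$- 40 \sqrt{7 + 0} O = - 40 \sqrt{7 + 0} \cdot 64 = - 40 \sqrt{7} \cdot 64 = - 2560 \sqrt{7}$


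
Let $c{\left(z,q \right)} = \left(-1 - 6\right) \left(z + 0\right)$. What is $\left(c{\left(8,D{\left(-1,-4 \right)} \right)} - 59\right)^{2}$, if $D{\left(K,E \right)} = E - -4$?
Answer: $13225$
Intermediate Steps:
$D{\left(K,E \right)} = 4 + E$ ($D{\left(K,E \right)} = E + 4 = 4 + E$)
$c{\left(z,q \right)} = - 7 z$
$\left(c{\left(8,D{\left(-1,-4 \right)} \right)} - 59\right)^{2} = \left(\left(-7\right) 8 - 59\right)^{2} = \left(-56 - 59\right)^{2} = \left(-115\right)^{2} = 13225$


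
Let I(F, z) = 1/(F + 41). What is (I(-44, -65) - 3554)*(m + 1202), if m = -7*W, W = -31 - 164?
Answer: -27371921/3 ≈ -9.1240e+6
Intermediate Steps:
I(F, z) = 1/(41 + F)
W = -195
m = 1365 (m = -7*(-195) = 1365)
(I(-44, -65) - 3554)*(m + 1202) = (1/(41 - 44) - 3554)*(1365 + 1202) = (1/(-3) - 3554)*2567 = (-⅓ - 3554)*2567 = -10663/3*2567 = -27371921/3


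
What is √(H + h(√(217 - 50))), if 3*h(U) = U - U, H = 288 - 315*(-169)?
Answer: 3*√5947 ≈ 231.35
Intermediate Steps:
H = 53523 (H = 288 + 53235 = 53523)
h(U) = 0 (h(U) = (U - U)/3 = (⅓)*0 = 0)
√(H + h(√(217 - 50))) = √(53523 + 0) = √53523 = 3*√5947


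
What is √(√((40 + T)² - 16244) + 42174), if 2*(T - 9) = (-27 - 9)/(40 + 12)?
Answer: √(28509624 + 26*I*√9380719)/26 ≈ 205.36 + 0.28681*I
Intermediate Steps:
T = 225/26 (T = 9 + ((-27 - 9)/(40 + 12))/2 = 9 + (-36/52)/2 = 9 + (-36*1/52)/2 = 9 + (½)*(-9/13) = 9 - 9/26 = 225/26 ≈ 8.6538)
√(√((40 + T)² - 16244) + 42174) = √(√((40 + 225/26)² - 16244) + 42174) = √(√((1265/26)² - 16244) + 42174) = √(√(1600225/676 - 16244) + 42174) = √(√(-9380719/676) + 42174) = √(I*√9380719/26 + 42174) = √(42174 + I*√9380719/26)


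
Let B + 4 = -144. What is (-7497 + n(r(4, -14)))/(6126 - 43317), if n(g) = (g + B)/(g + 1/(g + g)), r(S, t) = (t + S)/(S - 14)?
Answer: 155/759 ≈ 0.20422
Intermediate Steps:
B = -148 (B = -4 - 144 = -148)
r(S, t) = (S + t)/(-14 + S)
n(g) = (-148 + g)/(g + 1/(2*g)) (n(g) = (g - 148)/(g + 1/(g + g)) = (-148 + g)/(g + 1/(2*g)))
(-7497 + n(r(4, -14)))/(6126 - 43317) = (-7497 + 2*((4 - 14)/(-14 + 4))*(-148 + (4 - 14)/(-14 + 4))/(1 + 2*((4 - 14)/(-14 + 4))²))/(6126 - 43317) = (-7497 + 2*(-10/(-10))*(-148 - 10/(-10))/(1 + 2*(-10/(-10))²))/(-37191) = (-7497 + 2*(-⅒*(-10))*(-148 - ⅒*(-10))/(1 + 2*(-⅒*(-10))²))*(-1/37191) = (-7497 + 2*1*(-148 + 1)/(1 + 2*1²))*(-1/37191) = (-7497 + 2*1*(-147)/(1 + 2*1))*(-1/37191) = (-7497 + 2*1*(-147)/(1 + 2))*(-1/37191) = (-7497 + 2*1*(-147)/3)*(-1/37191) = (-7497 + 2*1*(⅓)*(-147))*(-1/37191) = (-7497 - 98)*(-1/37191) = -7595*(-1/37191) = 155/759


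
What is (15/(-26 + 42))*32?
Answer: 30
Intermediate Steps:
(15/(-26 + 42))*32 = (15/16)*32 = 30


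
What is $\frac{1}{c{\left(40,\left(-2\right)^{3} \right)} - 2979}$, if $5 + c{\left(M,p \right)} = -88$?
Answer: $- \frac{1}{3072} \approx -0.00032552$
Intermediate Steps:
$c{\left(M,p \right)} = -93$ ($c{\left(M,p \right)} = -5 - 88 = -93$)
$\frac{1}{c{\left(40,\left(-2\right)^{3} \right)} - 2979} = \frac{1}{-93 - 2979} = \frac{1}{-3072} = - \frac{1}{3072}$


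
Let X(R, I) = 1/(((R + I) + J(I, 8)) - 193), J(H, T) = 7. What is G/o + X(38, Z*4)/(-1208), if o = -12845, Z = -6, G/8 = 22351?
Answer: -5307428309/381268960 ≈ -13.920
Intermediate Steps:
G = 178808 (G = 8*22351 = 178808)
X(R, I) = 1/(-186 + I + R) (X(R, I) = 1/(((R + I) + 7) - 193) = 1/(((I + R) + 7) - 193) = 1/((7 + I + R) - 193) = 1/(-186 + I + R))
G/o + X(38, Z*4)/(-1208) = 178808/(-12845) + 1/(-186 - 6*4 + 38*(-1208)) = 178808*(-1/12845) - 1/1208/(-186 - 24 + 38) = -25544/1835 - 1/1208/(-172) = -25544/1835 - 1/172*(-1/1208) = -25544/1835 + 1/207776 = -5307428309/381268960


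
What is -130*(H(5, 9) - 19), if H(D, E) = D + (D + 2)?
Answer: 910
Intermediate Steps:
H(D, E) = 2 + 2*D (H(D, E) = D + (2 + D) = 2 + 2*D)
-130*(H(5, 9) - 19) = -130*((2 + 2*5) - 19) = -130*((2 + 10) - 19) = -130*(12 - 19) = -130*(-7) = 910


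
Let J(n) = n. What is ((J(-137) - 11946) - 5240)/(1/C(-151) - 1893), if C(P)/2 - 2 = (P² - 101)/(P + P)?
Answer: 382769008/41827879 ≈ 9.1510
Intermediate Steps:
C(P) = 4 + (-101 + P²)/P (C(P) = 4 + 2*((P² - 101)/(P + P)) = 4 + 2*((-101 + P²)/((2*P))) = 4 + 2*((-101 + P²)*(1/(2*P))) = 4 + 2*((-101 + P²)/(2*P)) = 4 + (-101 + P²)/P)
((J(-137) - 11946) - 5240)/(1/C(-151) - 1893) = ((-137 - 11946) - 5240)/(1/(4 - 151 - 101/(-151)) - 1893) = (-12083 - 5240)/(1/(4 - 151 - 101*(-1/151)) - 1893) = -17323/(1/(4 - 151 + 101/151) - 1893) = -17323/(1/(-22096/151) - 1893) = -17323/(-151/22096 - 1893) = -17323/(-41827879/22096) = -17323*(-22096/41827879) = 382769008/41827879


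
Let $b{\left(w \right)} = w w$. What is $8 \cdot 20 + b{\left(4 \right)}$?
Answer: $176$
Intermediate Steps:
$b{\left(w \right)} = w^{2}$
$8 \cdot 20 + b{\left(4 \right)} = 8 \cdot 20 + 4^{2} = 160 + 16 = 176$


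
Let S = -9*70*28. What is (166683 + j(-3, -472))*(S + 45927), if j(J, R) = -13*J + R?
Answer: 4702713750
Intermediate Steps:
S = -17640 (S = -630*28 = -17640)
j(J, R) = R - 13*J
(166683 + j(-3, -472))*(S + 45927) = (166683 + (-472 - 13*(-3)))*(-17640 + 45927) = (166683 + (-472 + 39))*28287 = (166683 - 433)*28287 = 166250*28287 = 4702713750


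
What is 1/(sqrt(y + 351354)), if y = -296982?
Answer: sqrt(13593)/27186 ≈ 0.0042886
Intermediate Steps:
1/(sqrt(y + 351354)) = 1/(sqrt(-296982 + 351354)) = 1/(sqrt(54372)) = 1/(2*sqrt(13593)) = sqrt(13593)/27186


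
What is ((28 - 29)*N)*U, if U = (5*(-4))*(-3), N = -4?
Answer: 240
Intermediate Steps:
U = 60 (U = -20*(-3) = 60)
((28 - 29)*N)*U = ((28 - 29)*(-4))*60 = -1*(-4)*60 = 4*60 = 240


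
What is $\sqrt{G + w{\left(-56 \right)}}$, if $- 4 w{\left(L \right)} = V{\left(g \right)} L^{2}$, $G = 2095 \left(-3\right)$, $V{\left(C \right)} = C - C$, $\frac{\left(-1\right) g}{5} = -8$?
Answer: $i \sqrt{6285} \approx 79.278 i$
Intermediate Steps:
$g = 40$ ($g = \left(-5\right) \left(-8\right) = 40$)
$V{\left(C \right)} = 0$
$G = -6285$
$w{\left(L \right)} = 0$ ($w{\left(L \right)} = - \frac{0 L^{2}}{4} = \left(- \frac{1}{4}\right) 0 = 0$)
$\sqrt{G + w{\left(-56 \right)}} = \sqrt{-6285 + 0} = \sqrt{-6285} = i \sqrt{6285}$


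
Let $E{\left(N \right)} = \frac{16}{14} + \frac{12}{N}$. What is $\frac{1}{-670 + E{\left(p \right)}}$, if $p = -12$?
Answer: $- \frac{7}{4689} \approx -0.0014929$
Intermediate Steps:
$E{\left(N \right)} = \frac{8}{7} + \frac{12}{N}$ ($E{\left(N \right)} = 16 \cdot \frac{1}{14} + \frac{12}{N} = \frac{8}{7} + \frac{12}{N}$)
$\frac{1}{-670 + E{\left(p \right)}} = \frac{1}{-670 + \left(\frac{8}{7} + \frac{12}{-12}\right)} = \frac{1}{-670 + \left(\frac{8}{7} + 12 \left(- \frac{1}{12}\right)\right)} = \frac{1}{-670 + \left(\frac{8}{7} - 1\right)} = \frac{1}{-670 + \frac{1}{7}} = \frac{1}{- \frac{4689}{7}} = - \frac{7}{4689}$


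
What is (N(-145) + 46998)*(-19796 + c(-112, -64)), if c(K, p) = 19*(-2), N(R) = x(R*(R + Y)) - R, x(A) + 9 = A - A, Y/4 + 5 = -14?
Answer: -934855756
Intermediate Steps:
Y = -76 (Y = -20 + 4*(-14) = -20 - 56 = -76)
x(A) = -9 (x(A) = -9 + (A - A) = -9 + 0 = -9)
N(R) = -9 - R
c(K, p) = -38
(N(-145) + 46998)*(-19796 + c(-112, -64)) = ((-9 - 1*(-145)) + 46998)*(-19796 - 38) = ((-9 + 145) + 46998)*(-19834) = (136 + 46998)*(-19834) = 47134*(-19834) = -934855756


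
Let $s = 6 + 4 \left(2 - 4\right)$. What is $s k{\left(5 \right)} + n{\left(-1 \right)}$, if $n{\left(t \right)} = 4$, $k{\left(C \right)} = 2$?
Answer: $0$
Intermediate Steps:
$s = -2$ ($s = 6 + 4 \left(-2\right) = 6 - 8 = -2$)
$s k{\left(5 \right)} + n{\left(-1 \right)} = \left(-2\right) 2 + 4 = -4 + 4 = 0$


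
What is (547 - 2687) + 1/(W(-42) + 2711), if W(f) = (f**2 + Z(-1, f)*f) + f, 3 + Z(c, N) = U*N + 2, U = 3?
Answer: -20901379/9767 ≈ -2140.0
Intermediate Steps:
Z(c, N) = -1 + 3*N (Z(c, N) = -3 + (3*N + 2) = -3 + (2 + 3*N) = -1 + 3*N)
W(f) = f + f**2 + f*(-1 + 3*f) (W(f) = (f**2 + (-1 + 3*f)*f) + f = (f**2 + f*(-1 + 3*f)) + f = f + f**2 + f*(-1 + 3*f))
(547 - 2687) + 1/(W(-42) + 2711) = (547 - 2687) + 1/(4*(-42)**2 + 2711) = -2140 + 1/(4*1764 + 2711) = -2140 + 1/(7056 + 2711) = -2140 + 1/9767 = -20901379/9767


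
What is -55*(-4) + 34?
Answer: 254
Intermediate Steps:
-55*(-4) + 34 = 220 + 34 = 254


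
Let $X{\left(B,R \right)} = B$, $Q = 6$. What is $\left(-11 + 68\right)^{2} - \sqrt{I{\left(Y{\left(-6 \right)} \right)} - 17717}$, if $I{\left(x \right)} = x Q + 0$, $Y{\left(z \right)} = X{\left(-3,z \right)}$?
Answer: $3249 - i \sqrt{17735} \approx 3249.0 - 133.17 i$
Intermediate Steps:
$Y{\left(z \right)} = -3$
$I{\left(x \right)} = 6 x$ ($I{\left(x \right)} = x 6 + 0 = 6 x + 0 = 6 x$)
$\left(-11 + 68\right)^{2} - \sqrt{I{\left(Y{\left(-6 \right)} \right)} - 17717} = \left(-11 + 68\right)^{2} - \sqrt{6 \left(-3\right) - 17717} = 57^{2} - \sqrt{-18 - 17717} = 3249 - \sqrt{-17735} = 3249 - i \sqrt{17735}$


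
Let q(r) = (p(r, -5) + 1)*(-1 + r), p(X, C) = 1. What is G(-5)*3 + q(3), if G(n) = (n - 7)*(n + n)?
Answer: 364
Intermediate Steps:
G(n) = 2*n*(-7 + n) (G(n) = (-7 + n)*(2*n) = 2*n*(-7 + n))
q(r) = -2 + 2*r (q(r) = (1 + 1)*(-1 + r) = 2*(-1 + r) = -2 + 2*r)
G(-5)*3 + q(3) = (2*(-5)*(-7 - 5))*3 + (-2 + 2*3) = (2*(-5)*(-12))*3 + (-2 + 6) = 120*3 + 4 = 360 + 4 = 364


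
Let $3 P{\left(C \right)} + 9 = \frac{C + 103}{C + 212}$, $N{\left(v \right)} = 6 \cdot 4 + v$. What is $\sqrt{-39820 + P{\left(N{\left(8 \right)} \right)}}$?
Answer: $\frac{i \sqrt{592722787}}{122} \approx 199.56 i$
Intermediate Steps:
$N{\left(v \right)} = 24 + v$
$P{\left(C \right)} = -3 + \frac{103 + C}{3 \left(212 + C\right)}$ ($P{\left(C \right)} = -3 + \frac{\left(C + 103\right) \frac{1}{C + 212}}{3} = -3 + \frac{\left(103 + C\right) \frac{1}{212 + C}}{3} = -3 + \frac{\frac{1}{212 + C} \left(103 + C\right)}{3} = -3 + \frac{103 + C}{3 \left(212 + C\right)}$)
$\sqrt{-39820 + P{\left(N{\left(8 \right)} \right)}} = \sqrt{-39820 + \frac{-1805 - 8 \left(24 + 8\right)}{3 \left(212 + \left(24 + 8\right)\right)}} = \sqrt{-39820 + \frac{-1805 - 256}{3 \left(212 + 32\right)}} = \sqrt{-39820 + \frac{-1805 - 256}{3 \cdot 244}} = \sqrt{-39820 + \frac{1}{3} \cdot \frac{1}{244} \left(-2061\right)} = \sqrt{-39820 - \frac{687}{244}} = \sqrt{- \frac{9716767}{244}} = \frac{i \sqrt{592722787}}{122}$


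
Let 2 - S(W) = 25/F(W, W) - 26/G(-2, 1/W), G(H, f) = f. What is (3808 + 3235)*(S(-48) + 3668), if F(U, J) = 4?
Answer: 68056509/4 ≈ 1.7014e+7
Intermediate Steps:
S(W) = -17/4 + 26*W (S(W) = 2 - (25/4 - 26*W) = 2 + (-25/4 + 26*W) = -17/4 + 26*W)
(3808 + 3235)*(S(-48) + 3668) = (3808 + 3235)*((-17/4 + 26*(-48)) + 3668) = 7043*((-17/4 - 1248) + 3668) = 7043*(-5009/4 + 3668) = 7043*(9663/4) = 68056509/4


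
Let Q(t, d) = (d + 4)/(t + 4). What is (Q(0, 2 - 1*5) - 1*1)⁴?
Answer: 81/256 ≈ 0.31641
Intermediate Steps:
Q(t, d) = (4 + d)/(4 + t)
(Q(0, 2 - 1*5) - 1*1)⁴ = ((4 + (2 - 1*5))/(4 + 0) - 1*1)⁴ = ((4 + (2 - 5))/4 - 1)⁴ = ((4 - 3)/4 - 1)⁴ = ((¼)*1 - 1)⁴ = (¼ - 1)⁴ = (-¾)⁴ = 81/256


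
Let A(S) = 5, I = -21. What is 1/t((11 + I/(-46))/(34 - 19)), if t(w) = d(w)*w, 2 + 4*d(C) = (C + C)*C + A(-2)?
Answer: 657018000/522720233 ≈ 1.2569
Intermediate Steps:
d(C) = ¾ + C²/2 (d(C) = -½ + ((C + C)*C + 5)/4 = -½ + ((2*C)*C + 5)/4 = -½ + (2*C² + 5)/4 = -½ + (5 + 2*C²)/4 = -½ + (5/4 + C²/2) = ¾ + C²/2)
t(w) = w*(¾ + w²/2) (t(w) = (¾ + w²/2)*w = w*(¾ + w²/2))
1/t((11 + I/(-46))/(34 - 19)) = 1/(((11 - 21/(-46))/(34 - 19))*(3 + 2*((11 - 21/(-46))/(34 - 19))²)/4) = 1/(((11 - 21*(-1/46))/15)*(3 + 2*((11 - 21*(-1/46))/15)²)/4) = 1/(((11 + 21/46)*(1/15))*(3 + 2*((11 + 21/46)*(1/15))²)/4) = 1/(((527/46)*(1/15))*(3 + 2*((527/46)*(1/15))²)/4) = 1/((¼)*(527/690)*(3 + 2*(527/690)²)) = 1/((¼)*(527/690)*(3 + 2*(277729/476100))) = 1/((¼)*(527/690)*(3 + 277729/238050)) = 1/((¼)*(527/690)*(991879/238050)) = 1/(522720233/657018000) = 657018000/522720233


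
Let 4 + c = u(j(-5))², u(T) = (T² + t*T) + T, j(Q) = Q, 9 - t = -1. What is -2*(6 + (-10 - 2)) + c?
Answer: 908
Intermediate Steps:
t = 10 (t = 9 - 1*(-1) = 9 + 1 = 10)
u(T) = T² + 11*T (u(T) = (T² + 10*T) + T = T² + 11*T)
c = 896 (c = -4 + (-5*(11 - 5))² = -4 + (-5*6)² = -4 + (-30)² = -4 + 900 = 896)
-2*(6 + (-10 - 2)) + c = -2*(6 + (-10 - 2)) + 896 = -2*(6 - 12) + 896 = -2*(-6) + 896 = 12 + 896 = 908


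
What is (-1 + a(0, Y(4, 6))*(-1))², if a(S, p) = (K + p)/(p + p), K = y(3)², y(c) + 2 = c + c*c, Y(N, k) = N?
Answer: 196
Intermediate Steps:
y(c) = -2 + c + c² (y(c) = -2 + (c + c*c) = -2 + (c + c²) = -2 + c + c²)
K = 100 (K = (-2 + 3 + 3²)² = (-2 + 3 + 9)² = 10² = 100)
a(S, p) = (100 + p)/(2*p) (a(S, p) = (100 + p)/(p + p) = (100 + p)/((2*p)) = (100 + p)*(1/(2*p)) = (100 + p)/(2*p))
(-1 + a(0, Y(4, 6))*(-1))² = (-1 + ((½)*(100 + 4)/4)*(-1))² = (-1 + ((½)*(¼)*104)*(-1))² = (-1 + 13*(-1))² = (-1 - 13)² = (-14)² = 196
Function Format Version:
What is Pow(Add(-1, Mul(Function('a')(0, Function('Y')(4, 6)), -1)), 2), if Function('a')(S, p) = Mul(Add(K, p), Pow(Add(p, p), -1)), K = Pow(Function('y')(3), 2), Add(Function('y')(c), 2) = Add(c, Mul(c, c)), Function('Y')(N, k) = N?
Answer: 196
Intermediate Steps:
Function('y')(c) = Add(-2, c, Pow(c, 2)) (Function('y')(c) = Add(-2, Add(c, Mul(c, c))) = Add(-2, Add(c, Pow(c, 2))) = Add(-2, c, Pow(c, 2)))
K = 100 (K = Pow(Add(-2, 3, Pow(3, 2)), 2) = Pow(Add(-2, 3, 9), 2) = Pow(10, 2) = 100)
Function('a')(S, p) = Mul(Rational(1, 2), Pow(p, -1), Add(100, p)) (Function('a')(S, p) = Mul(Add(100, p), Pow(Add(p, p), -1)) = Mul(Add(100, p), Pow(Mul(2, p), -1)) = Mul(Add(100, p), Mul(Rational(1, 2), Pow(p, -1))) = Mul(Rational(1, 2), Pow(p, -1), Add(100, p)))
Pow(Add(-1, Mul(Function('a')(0, Function('Y')(4, 6)), -1)), 2) = Pow(Add(-1, Mul(Mul(Rational(1, 2), Pow(4, -1), Add(100, 4)), -1)), 2) = Pow(Add(-1, Mul(Mul(Rational(1, 2), Rational(1, 4), 104), -1)), 2) = Pow(Add(-1, Mul(13, -1)), 2) = Pow(Add(-1, -13), 2) = Pow(-14, 2) = 196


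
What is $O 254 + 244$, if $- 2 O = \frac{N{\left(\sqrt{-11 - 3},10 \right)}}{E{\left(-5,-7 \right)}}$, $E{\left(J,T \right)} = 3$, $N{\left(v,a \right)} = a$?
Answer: $- \frac{538}{3} \approx -179.33$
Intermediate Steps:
$O = - \frac{5}{3}$ ($O = - \frac{10 \cdot \frac{1}{3}}{2} = \left(- \frac{1}{2}\right) \frac{10}{3} = - \frac{5}{3} \approx -1.6667$)
$O 254 + 244 = \left(- \frac{5}{3}\right) 254 + 244 = - \frac{1270}{3} + 244 = - \frac{538}{3}$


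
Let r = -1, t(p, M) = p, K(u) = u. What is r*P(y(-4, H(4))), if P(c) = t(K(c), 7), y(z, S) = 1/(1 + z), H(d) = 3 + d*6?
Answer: ⅓ ≈ 0.33333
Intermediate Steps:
H(d) = 3 + 6*d
P(c) = c
r*P(y(-4, H(4))) = -1/(1 - 4) = -1/(-3) = -1*(-⅓) = ⅓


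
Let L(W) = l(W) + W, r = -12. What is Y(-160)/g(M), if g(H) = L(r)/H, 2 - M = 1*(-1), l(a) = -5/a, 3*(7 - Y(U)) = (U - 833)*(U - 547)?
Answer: 8424360/139 ≈ 60607.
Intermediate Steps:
Y(U) = 7 - (-833 + U)*(-547 + U)/3 (Y(U) = 7 - (U - 833)*(U - 547)/3 = 7 - (-833 + U)*(-547 + U)/3)
L(W) = W - 5/W (L(W) = -5/W + W = W - 5/W)
M = 3 (M = 2 - (-1) = 2 - 1*(-1) = 2 + 1 = 3)
g(H) = -139/(12*H) (g(H) = (-12 - 5/(-12))/H = (-12 - 5*(-1/12))/H = (-12 + 5/12)/H = -139/(12*H))
Y(-160)/g(M) = (-455630/3 + 460*(-160) - ⅓*(-160)²)/((-139/12/3)) = (-455630/3 - 73600 - ⅓*25600)/((-139/12*⅓)) = (-455630/3 - 73600 - 25600/3)/(-139/36) = -234010*(-36/139) = 8424360/139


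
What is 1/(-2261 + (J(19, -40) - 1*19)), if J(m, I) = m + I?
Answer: -1/2301 ≈ -0.00043459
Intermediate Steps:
J(m, I) = I + m
1/(-2261 + (J(19, -40) - 1*19)) = 1/(-2261 + ((-40 + 19) - 1*19)) = 1/(-2261 + (-21 - 19)) = 1/(-2261 - 40) = 1/(-2301) = -1/2301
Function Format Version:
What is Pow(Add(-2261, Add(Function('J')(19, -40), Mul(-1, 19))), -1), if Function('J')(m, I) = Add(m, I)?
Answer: Rational(-1, 2301) ≈ -0.00043459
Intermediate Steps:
Function('J')(m, I) = Add(I, m)
Pow(Add(-2261, Add(Function('J')(19, -40), Mul(-1, 19))), -1) = Pow(Add(-2261, Add(Add(-40, 19), Mul(-1, 19))), -1) = Pow(Add(-2261, Add(-21, -19)), -1) = Pow(Add(-2261, -40), -1) = Pow(-2301, -1) = Rational(-1, 2301)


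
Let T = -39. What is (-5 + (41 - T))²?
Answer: 5625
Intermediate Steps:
(-5 + (41 - T))² = (-5 + (41 - 1*(-39)))² = (-5 + (41 + 39))² = (-5 + 80)² = 75² = 5625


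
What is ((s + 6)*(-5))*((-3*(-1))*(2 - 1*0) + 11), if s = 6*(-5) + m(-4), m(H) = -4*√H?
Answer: 2040 + 680*I ≈ 2040.0 + 680.0*I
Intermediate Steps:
s = -30 - 8*I (s = 6*(-5) - 8*I = -30 - 8*I ≈ -30.0 - 8.0*I)
((s + 6)*(-5))*((-3*(-1))*(2 - 1*0) + 11) = (((-30 - 8*I) + 6)*(-5))*((-3*(-1))*(2 - 1*0) + 11) = ((-24 - 8*I)*(-5))*(3*(2 + 0) + 11) = (120 + 40*I)*(3*2 + 11) = (120 + 40*I)*(6 + 11) = (120 + 40*I)*17 = 2040 + 680*I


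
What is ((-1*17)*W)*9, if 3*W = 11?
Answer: -561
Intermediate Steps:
W = 11/3 (W = (⅓)*11 = 11/3 ≈ 3.6667)
((-1*17)*W)*9 = (-1*17*(11/3))*9 = -17*11/3*9 = -187/3*9 = -561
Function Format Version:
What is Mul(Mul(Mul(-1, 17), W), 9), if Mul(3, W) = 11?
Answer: -561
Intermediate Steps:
W = Rational(11, 3) (W = Mul(Rational(1, 3), 11) = Rational(11, 3) ≈ 3.6667)
Mul(Mul(Mul(-1, 17), W), 9) = Mul(Mul(Mul(-1, 17), Rational(11, 3)), 9) = Mul(Mul(-17, Rational(11, 3)), 9) = Mul(Rational(-187, 3), 9) = -561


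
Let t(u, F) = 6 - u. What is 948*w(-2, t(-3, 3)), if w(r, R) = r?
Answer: -1896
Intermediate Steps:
948*w(-2, t(-3, 3)) = 948*(-2) = -1896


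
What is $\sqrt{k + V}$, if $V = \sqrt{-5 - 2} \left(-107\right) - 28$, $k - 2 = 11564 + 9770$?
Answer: $\sqrt{21308 - 107 i \sqrt{7}} \approx 145.98 - 0.9697 i$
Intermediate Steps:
$k = 21336$ ($k = 2 + \left(11564 + 9770\right) = 2 + 21334 = 21336$)
$V = -28 - 107 i \sqrt{7}$ ($V = \sqrt{-7} \left(-107\right) - 28 = i \sqrt{7} \left(-107\right) - 28 = - 107 i \sqrt{7} - 28 = -28 - 107 i \sqrt{7} \approx -28.0 - 283.1 i$)
$\sqrt{k + V} = \sqrt{21336 - \left(28 + 107 i \sqrt{7}\right)} = \sqrt{21308 - 107 i \sqrt{7}}$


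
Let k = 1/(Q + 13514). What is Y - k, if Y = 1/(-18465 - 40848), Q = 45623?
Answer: -118450/3507592881 ≈ -3.3770e-5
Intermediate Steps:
Y = -1/59313 (Y = 1/(-59313) = -1/59313 ≈ -1.6860e-5)
k = 1/59137 (k = 1/(45623 + 13514) = 1/59137 ≈ 1.6910e-5)
Y - k = -1/59313 - 1*1/59137 = -1/59313 - 1/59137 = -118450/3507592881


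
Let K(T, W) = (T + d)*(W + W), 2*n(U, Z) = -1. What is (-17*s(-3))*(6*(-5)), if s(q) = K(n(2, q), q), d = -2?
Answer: 7650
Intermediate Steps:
n(U, Z) = -½ (n(U, Z) = (½)*(-1) = -½)
K(T, W) = 2*W*(-2 + T) (K(T, W) = (T - 2)*(W + W) = (-2 + T)*(2*W) = 2*W*(-2 + T))
s(q) = -5*q (s(q) = 2*q*(-2 - ½) = 2*q*(-5/2) = -5*q)
(-17*s(-3))*(6*(-5)) = (-(-85)*(-3))*(6*(-5)) = -17*15*(-30) = -255*(-30) = 7650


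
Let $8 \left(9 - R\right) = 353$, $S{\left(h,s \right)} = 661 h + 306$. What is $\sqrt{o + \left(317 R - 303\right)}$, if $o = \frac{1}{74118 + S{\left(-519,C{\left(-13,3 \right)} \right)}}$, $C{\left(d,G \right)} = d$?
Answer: $\frac{i \sqrt{13206296003999610}}{1074540} \approx 106.95 i$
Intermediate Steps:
$S{\left(h,s \right)} = 306 + 661 h$
$R = - \frac{281}{8}$ ($R = 9 - \frac{353}{8} = - \frac{281}{8} \approx -35.125$)
$o = - \frac{1}{268635}$ ($o = \frac{1}{74118 + \left(306 + 661 \left(-519\right)\right)} = \frac{1}{74118 + \left(306 - 343059\right)} = \frac{1}{74118 - 342753} = \frac{1}{-268635} = - \frac{1}{268635} \approx -3.7225 \cdot 10^{-6}$)
$\sqrt{o + \left(317 R - 303\right)} = \sqrt{- \frac{1}{268635} + \left(317 \left(- \frac{281}{8}\right) - 303\right)} = \sqrt{- \frac{1}{268635} - \frac{91501}{8}} = \sqrt{- \frac{24580371143}{2149080}} = \frac{i \sqrt{13206296003999610}}{1074540}$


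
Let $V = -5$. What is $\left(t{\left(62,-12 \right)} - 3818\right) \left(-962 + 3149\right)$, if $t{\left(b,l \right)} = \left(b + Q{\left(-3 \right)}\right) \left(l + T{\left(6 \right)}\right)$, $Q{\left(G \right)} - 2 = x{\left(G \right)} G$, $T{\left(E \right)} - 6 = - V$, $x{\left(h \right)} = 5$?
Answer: $-8457129$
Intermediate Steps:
$T{\left(E \right)} = 11$ ($T{\left(E \right)} = 6 - -5 = 6 + 5 = 11$)
$Q{\left(G \right)} = 2 + 5 G$
$t{\left(b,l \right)} = \left(-13 + b\right) \left(11 + l\right)$ ($t{\left(b,l \right)} = \left(b + \left(2 + 5 \left(-3\right)\right)\right) \left(l + 11\right) = \left(b + \left(2 - 15\right)\right) \left(11 + l\right) = \left(b - 13\right) \left(11 + l\right) = \left(-13 + b\right) \left(11 + l\right)$)
$\left(t{\left(62,-12 \right)} - 3818\right) \left(-962 + 3149\right) = \left(\left(-143 - -156 + 11 \cdot 62 + 62 \left(-12\right)\right) - 3818\right) \left(-962 + 3149\right) = \left(\left(-143 + 156 + 682 - 744\right) - 3818\right) 2187 = \left(-49 - 3818\right) 2187 = \left(-3867\right) 2187 = -8457129$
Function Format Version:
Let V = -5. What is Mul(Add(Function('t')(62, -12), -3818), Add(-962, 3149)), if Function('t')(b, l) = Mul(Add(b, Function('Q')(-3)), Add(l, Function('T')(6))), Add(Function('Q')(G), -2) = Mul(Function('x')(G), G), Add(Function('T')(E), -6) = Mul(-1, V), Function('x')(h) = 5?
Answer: -8457129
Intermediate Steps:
Function('T')(E) = 11 (Function('T')(E) = Add(6, Mul(-1, -5)) = Add(6, 5) = 11)
Function('Q')(G) = Add(2, Mul(5, G))
Function('t')(b, l) = Mul(Add(-13, b), Add(11, l)) (Function('t')(b, l) = Mul(Add(b, Add(2, Mul(5, -3))), Add(l, 11)) = Mul(Add(b, Add(2, -15)), Add(11, l)) = Mul(Add(b, -13), Add(11, l)) = Mul(Add(-13, b), Add(11, l)))
Mul(Add(Function('t')(62, -12), -3818), Add(-962, 3149)) = Mul(Add(Add(-143, Mul(-13, -12), Mul(11, 62), Mul(62, -12)), -3818), Add(-962, 3149)) = Mul(Add(Add(-143, 156, 682, -744), -3818), 2187) = Mul(Add(-49, -3818), 2187) = Mul(-3867, 2187) = -8457129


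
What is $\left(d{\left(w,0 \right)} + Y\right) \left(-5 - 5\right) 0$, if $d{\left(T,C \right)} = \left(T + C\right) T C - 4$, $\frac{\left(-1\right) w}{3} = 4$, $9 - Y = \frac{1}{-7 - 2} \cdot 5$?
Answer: $0$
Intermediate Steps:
$Y = \frac{86}{9}$ ($Y = 9 - \frac{1}{-7 - 2} \cdot 5 = 9 - \frac{1}{-9} \cdot 5 = 9 - \left(- \frac{1}{9}\right) 5 = 9 - - \frac{5}{9} = 9 + \frac{5}{9} = \frac{86}{9} \approx 9.5556$)
$w = -12$ ($w = \left(-3\right) 4 = -12$)
$d{\left(T,C \right)} = -4 + C T \left(C + T\right)$ ($d{\left(T,C \right)} = \left(C + T\right) T C - 4 = T \left(C + T\right) C - 4 = C T \left(C + T\right) - 4 = -4 + C T \left(C + T\right)$)
$\left(d{\left(w,0 \right)} + Y\right) \left(-5 - 5\right) 0 = \left(\left(-4 + 0 \left(-12\right)^{2} - 12 \cdot 0^{2}\right) + \frac{86}{9}\right) \left(-5 - 5\right) 0 = \left(\left(-4 + 0 \cdot 144 - 0\right) + \frac{86}{9}\right) \left(\left(-10\right) 0\right) = \left(\left(-4 + 0 + 0\right) + \frac{86}{9}\right) 0 = \left(-4 + \frac{86}{9}\right) 0 = \frac{50}{9} \cdot 0 = 0$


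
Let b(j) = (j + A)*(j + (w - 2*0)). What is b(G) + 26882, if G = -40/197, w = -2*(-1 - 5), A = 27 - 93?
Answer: 1012953930/38809 ≈ 26101.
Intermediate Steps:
A = -66
w = 12 (w = -2*(-6) = 12)
G = -40/197 (G = -40*1/197 = -40/197 ≈ -0.20305)
b(j) = (-66 + j)*(12 + j) (b(j) = (j - 66)*(j + (12 - 2*0)) = (-66 + j)*(j + (12 + 0)) = (-66 + j)*(j + 12) = (-66 + j)*(12 + j))
b(G) + 26882 = (-792 + (-40/197)**2 - 54*(-40/197)) + 26882 = (-792 + 1600/38809 + 2160/197) + 26882 = -30309608/38809 + 26882 = 1012953930/38809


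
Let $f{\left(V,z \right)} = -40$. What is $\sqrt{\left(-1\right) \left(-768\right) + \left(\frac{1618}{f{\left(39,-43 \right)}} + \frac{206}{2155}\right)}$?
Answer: $\frac{\sqrt{540672691}}{862} \approx 26.975$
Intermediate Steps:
$\sqrt{\left(-1\right) \left(-768\right) + \left(\frac{1618}{f{\left(39,-43 \right)}} + \frac{206}{2155}\right)} = \sqrt{\left(-1\right) \left(-768\right) + \left(\frac{1618}{-40} + \frac{206}{2155}\right)} = \sqrt{768 + \left(1618 \left(- \frac{1}{40}\right) + 206 \cdot \frac{1}{2155}\right)} = \sqrt{768 + \left(- \frac{809}{20} + \frac{206}{2155}\right)} = \sqrt{768 - \frac{69571}{1724}} = \sqrt{\frac{1254461}{1724}} = \frac{\sqrt{540672691}}{862}$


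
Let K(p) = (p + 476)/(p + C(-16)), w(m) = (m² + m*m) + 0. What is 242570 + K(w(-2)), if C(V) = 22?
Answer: 3638792/15 ≈ 2.4259e+5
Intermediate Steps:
w(m) = 2*m² (w(m) = (m² + m²) + 0 = 2*m² + 0 = 2*m²)
K(p) = (476 + p)/(22 + p) (K(p) = (p + 476)/(p + 22) = (476 + p)/(22 + p))
242570 + K(w(-2)) = 242570 + (476 + 2*(-2)²)/(22 + 2*(-2)²) = 242570 + (476 + 2*4)/(22 + 2*4) = 242570 + (476 + 8)/(22 + 8) = 242570 + 484/30 = 242570 + (1/30)*484 = 242570 + 242/15 = 3638792/15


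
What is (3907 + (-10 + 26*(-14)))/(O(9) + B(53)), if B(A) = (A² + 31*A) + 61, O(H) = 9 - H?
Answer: 3533/4513 ≈ 0.78285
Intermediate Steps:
B(A) = 61 + A² + 31*A
(3907 + (-10 + 26*(-14)))/(O(9) + B(53)) = (3907 + (-10 + 26*(-14)))/((9 - 1*9) + (61 + 53² + 31*53)) = (3907 + (-10 - 364))/((9 - 9) + (61 + 2809 + 1643)) = (3907 - 374)/(0 + 4513) = 3533/4513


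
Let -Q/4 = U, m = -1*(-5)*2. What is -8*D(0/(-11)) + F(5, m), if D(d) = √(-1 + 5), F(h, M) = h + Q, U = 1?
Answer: -15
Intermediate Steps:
m = 10 (m = 5*2 = 10)
Q = -4 (Q = -4*1 = -4)
F(h, M) = -4 + h (F(h, M) = h - 4 = -4 + h)
D(d) = 2 (D(d) = √4 = 2)
-8*D(0/(-11)) + F(5, m) = -8*2 + (-4 + 5) = -16 + 1 = -15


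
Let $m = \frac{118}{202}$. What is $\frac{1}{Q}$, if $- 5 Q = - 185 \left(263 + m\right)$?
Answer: $\frac{101}{985014} \approx 0.00010254$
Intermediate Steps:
$m = \frac{59}{101}$ ($m = 118 \cdot \frac{1}{202} = \frac{59}{101} \approx 0.58416$)
$Q = \frac{985014}{101}$ ($Q = - \frac{\left(-185\right) \left(263 + \frac{59}{101}\right)}{5} = - \frac{\left(-185\right) \frac{26622}{101}}{5} = \left(- \frac{1}{5}\right) \left(- \frac{4925070}{101}\right) = \frac{985014}{101} \approx 9752.6$)
$\frac{1}{Q} = \frac{1}{\frac{985014}{101}} = \frac{101}{985014}$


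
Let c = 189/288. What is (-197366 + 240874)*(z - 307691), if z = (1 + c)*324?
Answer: -26727345095/2 ≈ -1.3364e+10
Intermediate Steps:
c = 21/32 (c = 189*(1/288) = 21/32 ≈ 0.65625)
z = 4293/8 (z = (1 + 21/32)*324 = (53/32)*324 = 4293/8 ≈ 536.63)
(-197366 + 240874)*(z - 307691) = (-197366 + 240874)*(4293/8 - 307691) = 43508*(-2457235/8) = -26727345095/2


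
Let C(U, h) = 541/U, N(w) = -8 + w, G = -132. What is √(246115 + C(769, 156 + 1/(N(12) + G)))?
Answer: 8*√2274112946/769 ≈ 496.10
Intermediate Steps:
√(246115 + C(769, 156 + 1/(N(12) + G))) = √(246115 + 541/769) = √(189262976/769) = 8*√2274112946/769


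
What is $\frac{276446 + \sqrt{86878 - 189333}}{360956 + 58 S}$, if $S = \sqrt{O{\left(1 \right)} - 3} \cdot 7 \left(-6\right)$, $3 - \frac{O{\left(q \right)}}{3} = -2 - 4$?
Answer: $\frac{12473105297}{16268351954} + \frac{84177807 \sqrt{6}}{8134175977} + \frac{609 i \sqrt{614730}}{16268351954} + \frac{90239 i \sqrt{102455}}{32536703908} \approx 0.79206 + 0.00091709 i$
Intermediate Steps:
$O{\left(q \right)} = 27$ ($O{\left(q \right)} = 9 - 3 \left(-2 - 4\right) = 9 - -18 = 9 + 18 = 27$)
$S = - 84 \sqrt{6}$ ($S = \sqrt{27 - 3} \cdot 7 \left(-6\right) = \sqrt{24} \cdot 7 \left(-6\right) = 2 \sqrt{6} \cdot 7 \left(-6\right) = 14 \sqrt{6} \left(-6\right) = - 84 \sqrt{6} \approx -205.76$)
$\frac{276446 + \sqrt{86878 - 189333}}{360956 + 58 S} = \frac{276446 + \sqrt{86878 - 189333}}{360956 + 58 \left(- 84 \sqrt{6}\right)} = \frac{276446 + \sqrt{-102455}}{360956 - 4872 \sqrt{6}} = \frac{276446 + i \sqrt{102455}}{360956 - 4872 \sqrt{6}}$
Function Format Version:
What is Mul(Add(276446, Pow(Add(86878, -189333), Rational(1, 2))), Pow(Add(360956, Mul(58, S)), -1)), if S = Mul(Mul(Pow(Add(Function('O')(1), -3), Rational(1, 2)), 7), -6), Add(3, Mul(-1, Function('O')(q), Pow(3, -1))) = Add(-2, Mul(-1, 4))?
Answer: Add(Rational(12473105297, 16268351954), Mul(Rational(84177807, 8134175977), Pow(6, Rational(1, 2))), Mul(Rational(609, 16268351954), I, Pow(614730, Rational(1, 2))), Mul(Rational(90239, 32536703908), I, Pow(102455, Rational(1, 2)))) ≈ Add(0.79206, Mul(0.00091709, I))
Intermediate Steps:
Function('O')(q) = 27 (Function('O')(q) = Add(9, Mul(-3, Add(-2, Mul(-1, 4)))) = Add(9, Mul(-3, Add(-2, -4))) = Add(9, Mul(-3, -6)) = Add(9, 18) = 27)
S = Mul(-84, Pow(6, Rational(1, 2))) (S = Mul(Mul(Pow(Add(27, -3), Rational(1, 2)), 7), -6) = Mul(Mul(Pow(24, Rational(1, 2)), 7), -6) = Mul(Mul(Mul(2, Pow(6, Rational(1, 2))), 7), -6) = Mul(Mul(14, Pow(6, Rational(1, 2))), -6) = Mul(-84, Pow(6, Rational(1, 2))) ≈ -205.76)
Mul(Add(276446, Pow(Add(86878, -189333), Rational(1, 2))), Pow(Add(360956, Mul(58, S)), -1)) = Mul(Add(276446, Pow(Add(86878, -189333), Rational(1, 2))), Pow(Add(360956, Mul(58, Mul(-84, Pow(6, Rational(1, 2))))), -1)) = Mul(Add(276446, Pow(-102455, Rational(1, 2))), Pow(Add(360956, Mul(-4872, Pow(6, Rational(1, 2)))), -1)) = Mul(Add(276446, Mul(I, Pow(102455, Rational(1, 2)))), Pow(Add(360956, Mul(-4872, Pow(6, Rational(1, 2)))), -1)) = Mul(Pow(Add(360956, Mul(-4872, Pow(6, Rational(1, 2)))), -1), Add(276446, Mul(I, Pow(102455, Rational(1, 2)))))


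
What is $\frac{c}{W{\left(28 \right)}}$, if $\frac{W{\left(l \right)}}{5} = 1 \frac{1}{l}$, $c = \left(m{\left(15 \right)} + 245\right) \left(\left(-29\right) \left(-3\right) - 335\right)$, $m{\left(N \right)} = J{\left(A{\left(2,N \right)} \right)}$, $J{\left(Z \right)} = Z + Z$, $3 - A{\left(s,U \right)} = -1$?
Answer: $- \frac{1756832}{5} \approx -3.5137 \cdot 10^{5}$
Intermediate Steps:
$A{\left(s,U \right)} = 4$ ($A{\left(s,U \right)} = 3 - -1 = 3 + 1 = 4$)
$J{\left(Z \right)} = 2 Z$
$m{\left(N \right)} = 8$ ($m{\left(N \right)} = 2 \cdot 4 = 8$)
$c = -62744$ ($c = \left(8 + 245\right) \left(\left(-29\right) \left(-3\right) - 335\right) = 253 \left(87 - 335\right) = 253 \left(-248\right) = -62744$)
$W{\left(l \right)} = \frac{5}{l}$ ($W{\left(l \right)} = 5 \cdot 1 \frac{1}{l} = \frac{5}{l}$)
$\frac{c}{W{\left(28 \right)}} = - \frac{62744}{5 \cdot \frac{1}{28}} = - \frac{62744}{\frac{5}{28}} = \left(-62744\right) \frac{28}{5} = - \frac{1756832}{5}$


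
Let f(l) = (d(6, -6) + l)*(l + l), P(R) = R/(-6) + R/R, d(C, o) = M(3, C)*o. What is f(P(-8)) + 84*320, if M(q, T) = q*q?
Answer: 239750/9 ≈ 26639.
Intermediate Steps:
M(q, T) = q²
d(C, o) = 9*o (d(C, o) = 3²*o = 9*o)
P(R) = 1 - R/6 (P(R) = R*(-⅙) + 1 = -R/6 + 1 = 1 - R/6)
f(l) = 2*l*(-54 + l) (f(l) = (9*(-6) + l)*(l + l) = (-54 + l)*(2*l) = 2*l*(-54 + l))
f(P(-8)) + 84*320 = 2*(1 - ⅙*(-8))*(-54 + (1 - ⅙*(-8))) + 84*320 = 2*(1 + 4/3)*(-54 + (1 + 4/3)) + 26880 = 2*(7/3)*(-54 + 7/3) + 26880 = 2*(7/3)*(-155/3) + 26880 = -2170/9 + 26880 = 239750/9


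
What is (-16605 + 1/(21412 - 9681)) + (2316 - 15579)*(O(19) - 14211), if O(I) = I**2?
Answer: 2154702510796/11731 ≈ 1.8368e+8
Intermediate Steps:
(-16605 + 1/(21412 - 9681)) + (2316 - 15579)*(O(19) - 14211) = (-16605 + 1/(21412 - 9681)) + (2316 - 15579)*(19**2 - 14211) = (-16605 + 1/11731) - 13263*(361 - 14211) = (-16605 + 1/11731) - 13263*(-13850) = -194793254/11731 + 183692550 = 2154702510796/11731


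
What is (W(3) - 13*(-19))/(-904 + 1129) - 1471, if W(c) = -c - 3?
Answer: -330734/225 ≈ -1469.9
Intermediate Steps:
W(c) = -3 - c
(W(3) - 13*(-19))/(-904 + 1129) - 1471 = ((-3 - 1*3) - 13*(-19))/(-904 + 1129) - 1471 = ((-3 - 3) + 247)/225 - 1471 = (-6 + 247)/225 - 1471 = (1/225)*241 - 1471 = 241/225 - 1471 = -330734/225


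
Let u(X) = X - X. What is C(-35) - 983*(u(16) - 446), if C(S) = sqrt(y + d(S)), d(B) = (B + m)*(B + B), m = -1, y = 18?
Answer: 438418 + 3*sqrt(282) ≈ 4.3847e+5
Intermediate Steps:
u(X) = 0
d(B) = 2*B*(-1 + B) (d(B) = (B - 1)*(B + B) = (-1 + B)*(2*B) = 2*B*(-1 + B))
C(S) = sqrt(18 + 2*S*(-1 + S))
C(-35) - 983*(u(16) - 446) = sqrt(2)*sqrt(9 - 35*(-1 - 35)) - 983*(0 - 446) = sqrt(2)*sqrt(9 - 35*(-36)) - 983*(-446) = sqrt(2)*sqrt(9 + 1260) + 438418 = sqrt(2)*sqrt(1269) + 438418 = sqrt(2)*(3*sqrt(141)) + 438418 = 3*sqrt(282) + 438418 = 438418 + 3*sqrt(282)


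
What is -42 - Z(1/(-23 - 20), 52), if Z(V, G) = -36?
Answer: -6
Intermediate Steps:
-42 - Z(1/(-23 - 20), 52) = -42 - 1*(-36) = -42 + 36 = -6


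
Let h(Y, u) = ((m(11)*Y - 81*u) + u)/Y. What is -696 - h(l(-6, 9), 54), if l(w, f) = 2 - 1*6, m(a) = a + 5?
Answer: -1792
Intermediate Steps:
m(a) = 5 + a
l(w, f) = -4 (l(w, f) = 2 - 6 = -4)
h(Y, u) = (-80*u + 16*Y)/Y (h(Y, u) = (((5 + 11)*Y - 81*u) + u)/Y = ((16*Y - 81*u) + u)/Y = ((-81*u + 16*Y) + u)/Y = (-80*u + 16*Y)/Y)
-696 - h(l(-6, 9), 54) = -696 - (16 - 80*54/(-4)) = -696 - (16 - 80*54*(-¼)) = -696 - (16 + 1080) = -696 - 1*1096 = -696 - 1096 = -1792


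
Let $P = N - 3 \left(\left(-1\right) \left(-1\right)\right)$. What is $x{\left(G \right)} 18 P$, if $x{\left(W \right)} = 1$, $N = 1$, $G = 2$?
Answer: $-36$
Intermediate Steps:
$P = -2$ ($P = 1 - 3 \left(\left(-1\right) \left(-1\right)\right) = 1 - 3 = -2$)
$x{\left(G \right)} 18 P = 1 \cdot 18 \left(-2\right) = 18 \left(-2\right) = -36$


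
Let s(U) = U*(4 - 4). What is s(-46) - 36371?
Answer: -36371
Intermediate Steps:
s(U) = 0 (s(U) = U*0 = 0)
s(-46) - 36371 = 0 - 36371 = -36371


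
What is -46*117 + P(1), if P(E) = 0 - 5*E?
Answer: -5387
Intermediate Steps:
P(E) = -5*E
-46*117 + P(1) = -46*117 - 5*1 = -5382 - 5 = -5387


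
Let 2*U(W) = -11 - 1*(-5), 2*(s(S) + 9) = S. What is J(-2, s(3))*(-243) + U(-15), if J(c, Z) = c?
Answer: 483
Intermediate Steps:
s(S) = -9 + S/2
U(W) = -3 (U(W) = (-11 - 1*(-5))/2 = (-11 + 5)/2 = (1/2)*(-6) = -3)
J(-2, s(3))*(-243) + U(-15) = -2*(-243) - 3 = 486 - 3 = 483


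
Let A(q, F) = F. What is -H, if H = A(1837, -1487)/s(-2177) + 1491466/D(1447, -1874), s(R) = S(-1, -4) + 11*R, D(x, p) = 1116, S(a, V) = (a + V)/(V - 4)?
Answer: -47622484837/35632206 ≈ -1336.5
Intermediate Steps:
S(a, V) = (V + a)/(-4 + V)
s(R) = 5/8 + 11*R (s(R) = (-4 - 1)/(-4 - 4) + 11*R = -5/(-8) + 11*R = -⅛*(-5) + 11*R = 5/8 + 11*R)
H = 47622484837/35632206 (H = -1487/(5/8 + 11*(-2177)) + 1491466/1116 = -1487/(5/8 - 23947) + 1491466*(1/1116) = -1487/(-191571/8) + 745733/558 = -1487*(-8/191571) + 745733/558 = 11896/191571 + 745733/558 = 47622484837/35632206 ≈ 1336.5)
-H = -1*47622484837/35632206 = -47622484837/35632206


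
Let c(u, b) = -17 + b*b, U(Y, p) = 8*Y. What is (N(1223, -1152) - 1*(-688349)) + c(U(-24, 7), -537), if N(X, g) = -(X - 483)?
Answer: 975961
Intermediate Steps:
c(u, b) = -17 + b**2
N(X, g) = 483 - X (N(X, g) = -(-483 + X) = 483 - X)
(N(1223, -1152) - 1*(-688349)) + c(U(-24, 7), -537) = ((483 - 1*1223) - 1*(-688349)) + (-17 + (-537)**2) = ((483 - 1223) + 688349) + (-17 + 288369) = (-740 + 688349) + 288352 = 687609 + 288352 = 975961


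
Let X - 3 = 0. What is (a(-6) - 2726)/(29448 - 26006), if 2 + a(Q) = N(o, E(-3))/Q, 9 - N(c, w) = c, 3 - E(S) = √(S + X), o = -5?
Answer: -8191/10326 ≈ -0.79324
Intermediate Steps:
X = 3 (X = 3 + 0 = 3)
E(S) = 3 - √(3 + S) (E(S) = 3 - √(S + 3) = 3 - √(3 + S))
N(c, w) = 9 - c
a(Q) = -2 + 14/Q (a(Q) = -2 + (9 - 1*(-5))/Q = -2 + (9 + 5)/Q = -2 + 14/Q)
(a(-6) - 2726)/(29448 - 26006) = ((-2 + 14/(-6)) - 2726)/(29448 - 26006) = ((-2 + 14*(-⅙)) - 2726)/3442 = ((-2 - 7/3) - 2726)*(1/3442) = (-13/3 - 2726)*(1/3442) = -8191/3*1/3442 = -8191/10326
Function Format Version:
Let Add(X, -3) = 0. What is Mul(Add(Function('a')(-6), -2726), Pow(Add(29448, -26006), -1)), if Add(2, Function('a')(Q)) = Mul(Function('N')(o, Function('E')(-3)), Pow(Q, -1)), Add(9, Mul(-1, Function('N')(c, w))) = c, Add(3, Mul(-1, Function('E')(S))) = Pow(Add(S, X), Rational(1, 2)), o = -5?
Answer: Rational(-8191, 10326) ≈ -0.79324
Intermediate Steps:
X = 3 (X = Add(3, 0) = 3)
Function('E')(S) = Add(3, Mul(-1, Pow(Add(3, S), Rational(1, 2)))) (Function('E')(S) = Add(3, Mul(-1, Pow(Add(S, 3), Rational(1, 2)))) = Add(3, Mul(-1, Pow(Add(3, S), Rational(1, 2)))))
Function('N')(c, w) = Add(9, Mul(-1, c))
Function('a')(Q) = Add(-2, Mul(14, Pow(Q, -1))) (Function('a')(Q) = Add(-2, Mul(Add(9, Mul(-1, -5)), Pow(Q, -1))) = Add(-2, Mul(Add(9, 5), Pow(Q, -1))) = Add(-2, Mul(14, Pow(Q, -1))))
Mul(Add(Function('a')(-6), -2726), Pow(Add(29448, -26006), -1)) = Mul(Add(Add(-2, Mul(14, Pow(-6, -1))), -2726), Pow(Add(29448, -26006), -1)) = Mul(Add(Add(-2, Mul(14, Rational(-1, 6))), -2726), Pow(3442, -1)) = Mul(Add(Add(-2, Rational(-7, 3)), -2726), Rational(1, 3442)) = Mul(Add(Rational(-13, 3), -2726), Rational(1, 3442)) = Mul(Rational(-8191, 3), Rational(1, 3442)) = Rational(-8191, 10326)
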